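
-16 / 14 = -8 / 7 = -1.14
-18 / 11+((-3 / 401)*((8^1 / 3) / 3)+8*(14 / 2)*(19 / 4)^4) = 12071068807 / 423456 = 28506.08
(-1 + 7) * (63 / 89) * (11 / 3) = 1386 / 89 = 15.57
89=89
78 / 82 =0.95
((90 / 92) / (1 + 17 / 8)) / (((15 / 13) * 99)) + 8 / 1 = 151852 / 18975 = 8.00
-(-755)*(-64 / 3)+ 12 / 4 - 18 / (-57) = -917891 / 57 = -16103.35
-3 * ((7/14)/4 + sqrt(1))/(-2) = 27/16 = 1.69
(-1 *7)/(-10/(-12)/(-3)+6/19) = -2394/13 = -184.15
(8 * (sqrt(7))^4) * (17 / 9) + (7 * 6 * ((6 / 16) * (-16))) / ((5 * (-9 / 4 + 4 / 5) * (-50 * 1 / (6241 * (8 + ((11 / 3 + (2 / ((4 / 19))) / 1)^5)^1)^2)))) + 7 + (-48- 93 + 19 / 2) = -413657302305188496128263 / 608860800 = -679395524075763.29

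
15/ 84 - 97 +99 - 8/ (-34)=1149/ 476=2.41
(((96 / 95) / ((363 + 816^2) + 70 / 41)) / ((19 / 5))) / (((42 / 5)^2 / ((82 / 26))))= 336200 / 18843860168679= 0.00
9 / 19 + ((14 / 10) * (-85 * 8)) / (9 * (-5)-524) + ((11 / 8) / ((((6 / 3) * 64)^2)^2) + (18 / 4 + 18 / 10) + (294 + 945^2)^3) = 82753324610006048639676477674157 / 116082228592640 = 712885388343180767.45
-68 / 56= -17 / 14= -1.21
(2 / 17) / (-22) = -1 / 187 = -0.01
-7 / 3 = -2.33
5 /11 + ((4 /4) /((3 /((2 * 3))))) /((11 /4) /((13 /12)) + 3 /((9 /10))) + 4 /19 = 48133 /47861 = 1.01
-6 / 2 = -3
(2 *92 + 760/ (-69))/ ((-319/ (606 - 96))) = -2029120/ 7337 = -276.56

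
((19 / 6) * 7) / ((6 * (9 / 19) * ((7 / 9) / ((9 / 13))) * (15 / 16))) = 1444 / 195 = 7.41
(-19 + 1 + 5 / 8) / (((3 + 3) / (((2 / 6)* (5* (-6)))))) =695 / 24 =28.96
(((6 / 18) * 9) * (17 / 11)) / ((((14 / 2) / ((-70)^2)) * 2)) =17850 / 11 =1622.73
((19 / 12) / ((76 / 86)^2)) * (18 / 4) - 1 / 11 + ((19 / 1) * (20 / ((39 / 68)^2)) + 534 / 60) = 59670177181 / 50862240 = 1173.17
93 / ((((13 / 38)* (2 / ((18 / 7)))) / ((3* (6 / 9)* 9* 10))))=5725080 / 91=62912.97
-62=-62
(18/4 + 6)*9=189/2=94.50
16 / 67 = 0.24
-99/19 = -5.21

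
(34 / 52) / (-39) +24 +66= 91243 / 1014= 89.98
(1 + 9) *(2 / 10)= 2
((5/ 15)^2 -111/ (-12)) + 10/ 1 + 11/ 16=20.05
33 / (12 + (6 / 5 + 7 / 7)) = 165 / 71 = 2.32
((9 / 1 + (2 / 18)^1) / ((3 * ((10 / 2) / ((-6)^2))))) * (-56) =-1224.53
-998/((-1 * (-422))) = -499/211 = -2.36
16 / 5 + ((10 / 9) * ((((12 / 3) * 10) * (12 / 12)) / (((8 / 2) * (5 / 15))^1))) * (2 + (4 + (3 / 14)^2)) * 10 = 494534 / 245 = 2018.51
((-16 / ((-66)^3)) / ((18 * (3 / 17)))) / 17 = 1 / 970299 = 0.00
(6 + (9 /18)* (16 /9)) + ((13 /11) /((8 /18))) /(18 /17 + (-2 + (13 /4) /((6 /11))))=1503460 /202653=7.42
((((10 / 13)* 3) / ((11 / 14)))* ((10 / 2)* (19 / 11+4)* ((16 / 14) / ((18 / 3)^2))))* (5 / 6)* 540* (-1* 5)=-9450000 / 1573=-6007.63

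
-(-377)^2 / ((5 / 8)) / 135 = -1137032 / 675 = -1684.49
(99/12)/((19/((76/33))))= 1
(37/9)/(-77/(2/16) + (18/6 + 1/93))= -1147/171024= -0.01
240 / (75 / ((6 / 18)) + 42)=80 / 89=0.90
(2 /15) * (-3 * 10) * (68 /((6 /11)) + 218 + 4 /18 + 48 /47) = -581896 /423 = -1375.64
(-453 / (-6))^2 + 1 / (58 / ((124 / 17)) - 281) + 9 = 386607325 / 67716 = 5709.25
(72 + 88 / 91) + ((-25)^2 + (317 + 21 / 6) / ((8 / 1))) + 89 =1204155 / 1456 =827.03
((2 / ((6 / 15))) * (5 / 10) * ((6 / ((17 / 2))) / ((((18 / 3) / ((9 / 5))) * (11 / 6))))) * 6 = 1.73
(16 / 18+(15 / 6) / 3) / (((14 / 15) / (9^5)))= 3050865 / 28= 108959.46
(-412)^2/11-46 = 169238/11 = 15385.27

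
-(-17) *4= 68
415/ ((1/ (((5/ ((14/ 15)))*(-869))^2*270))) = 237981909515625/ 98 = 2428386831792.09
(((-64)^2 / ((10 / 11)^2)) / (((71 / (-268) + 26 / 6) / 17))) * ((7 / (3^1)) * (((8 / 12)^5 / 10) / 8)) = 7903092736 / 99356625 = 79.54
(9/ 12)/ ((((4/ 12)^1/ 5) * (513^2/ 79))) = 395/ 116964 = 0.00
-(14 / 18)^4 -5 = -35206 / 6561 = -5.37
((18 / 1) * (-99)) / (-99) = 18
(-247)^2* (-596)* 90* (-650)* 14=29779957116000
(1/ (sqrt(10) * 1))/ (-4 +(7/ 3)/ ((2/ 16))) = 3 * sqrt(10)/ 440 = 0.02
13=13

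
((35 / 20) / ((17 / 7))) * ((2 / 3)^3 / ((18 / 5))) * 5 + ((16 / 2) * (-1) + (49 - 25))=67321 / 4131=16.30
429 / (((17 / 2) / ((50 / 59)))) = 42900 / 1003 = 42.77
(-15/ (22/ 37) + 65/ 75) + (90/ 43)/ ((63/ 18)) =-2360339/ 99330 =-23.76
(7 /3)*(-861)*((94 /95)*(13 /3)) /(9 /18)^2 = -9819992 /285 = -34456.11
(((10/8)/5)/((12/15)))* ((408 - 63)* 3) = 5175/16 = 323.44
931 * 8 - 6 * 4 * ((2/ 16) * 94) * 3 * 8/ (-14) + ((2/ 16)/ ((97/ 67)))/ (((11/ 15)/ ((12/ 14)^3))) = 2902779295/ 365981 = 7931.50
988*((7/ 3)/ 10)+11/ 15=3469/ 15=231.27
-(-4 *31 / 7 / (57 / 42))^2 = -61504 / 361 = -170.37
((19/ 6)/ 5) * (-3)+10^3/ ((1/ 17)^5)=14198569981/ 10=1419856998.10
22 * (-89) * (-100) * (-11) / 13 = -2153800 / 13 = -165676.92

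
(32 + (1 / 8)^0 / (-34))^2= 1181569 / 1156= 1022.12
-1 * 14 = -14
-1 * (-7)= 7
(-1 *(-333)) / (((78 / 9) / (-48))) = -23976 / 13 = -1844.31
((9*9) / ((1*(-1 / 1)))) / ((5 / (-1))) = 81 / 5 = 16.20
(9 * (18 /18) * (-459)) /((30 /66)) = -45441 /5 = -9088.20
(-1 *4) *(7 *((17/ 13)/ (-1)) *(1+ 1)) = 952/ 13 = 73.23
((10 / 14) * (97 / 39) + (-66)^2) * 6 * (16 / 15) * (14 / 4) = 19034768 / 195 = 97614.19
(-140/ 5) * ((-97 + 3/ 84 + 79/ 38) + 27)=36115/ 19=1900.79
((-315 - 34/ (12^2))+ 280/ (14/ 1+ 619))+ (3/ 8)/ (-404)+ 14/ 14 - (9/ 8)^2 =-3867408353/ 12275136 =-315.06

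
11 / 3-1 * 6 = -7 / 3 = -2.33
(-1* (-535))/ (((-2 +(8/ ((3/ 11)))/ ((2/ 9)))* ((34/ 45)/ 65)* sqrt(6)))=8025* sqrt(6)/ 136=144.54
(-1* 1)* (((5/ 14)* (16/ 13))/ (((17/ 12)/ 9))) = -4320/ 1547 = -2.79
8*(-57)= -456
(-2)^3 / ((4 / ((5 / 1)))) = -10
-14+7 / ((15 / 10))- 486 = -1486 / 3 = -495.33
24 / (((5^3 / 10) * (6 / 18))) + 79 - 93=-206 / 25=-8.24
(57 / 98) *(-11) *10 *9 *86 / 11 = -220590 / 49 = -4501.84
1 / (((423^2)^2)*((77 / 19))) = 0.00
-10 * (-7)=70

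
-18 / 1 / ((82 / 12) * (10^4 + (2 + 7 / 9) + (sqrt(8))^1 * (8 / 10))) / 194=-1093803750 / 805789933407089 + 174960 * sqrt(2) / 805789933407089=-0.00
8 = 8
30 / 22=15 / 11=1.36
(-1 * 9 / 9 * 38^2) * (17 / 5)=-4909.60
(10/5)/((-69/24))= -16/23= -0.70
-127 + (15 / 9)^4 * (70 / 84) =-58597 / 486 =-120.57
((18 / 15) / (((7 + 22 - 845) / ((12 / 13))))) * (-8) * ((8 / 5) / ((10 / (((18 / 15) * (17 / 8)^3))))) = 2601 / 130000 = 0.02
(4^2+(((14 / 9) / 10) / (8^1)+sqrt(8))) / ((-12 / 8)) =-5767 / 540 -4 * sqrt(2) / 3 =-12.57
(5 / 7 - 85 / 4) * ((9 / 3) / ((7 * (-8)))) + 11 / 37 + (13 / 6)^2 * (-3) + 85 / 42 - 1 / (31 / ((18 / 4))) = -58310443 / 5395488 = -10.81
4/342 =2/171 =0.01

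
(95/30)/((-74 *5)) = -19/2220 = -0.01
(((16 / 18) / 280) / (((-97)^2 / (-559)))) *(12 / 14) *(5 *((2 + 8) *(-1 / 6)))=5590 / 4149369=0.00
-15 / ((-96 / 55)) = 275 / 32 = 8.59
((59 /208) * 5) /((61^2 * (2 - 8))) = -295 /4643808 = -0.00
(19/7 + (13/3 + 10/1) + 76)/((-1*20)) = -977/210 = -4.65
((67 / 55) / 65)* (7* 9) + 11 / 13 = 7246 / 3575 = 2.03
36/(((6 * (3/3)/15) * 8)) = 45/4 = 11.25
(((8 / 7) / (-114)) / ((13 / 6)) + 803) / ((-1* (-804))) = 462793 / 463372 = 1.00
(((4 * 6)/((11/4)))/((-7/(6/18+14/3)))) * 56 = -349.09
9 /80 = 0.11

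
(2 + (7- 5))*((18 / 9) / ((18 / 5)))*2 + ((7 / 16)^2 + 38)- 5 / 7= 676111 / 16128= 41.92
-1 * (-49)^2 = -2401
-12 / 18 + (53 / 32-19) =-1729 / 96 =-18.01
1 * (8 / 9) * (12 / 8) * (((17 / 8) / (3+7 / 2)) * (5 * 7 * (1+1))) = 1190 / 39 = 30.51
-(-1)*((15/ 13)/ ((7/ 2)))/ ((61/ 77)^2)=25410/ 48373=0.53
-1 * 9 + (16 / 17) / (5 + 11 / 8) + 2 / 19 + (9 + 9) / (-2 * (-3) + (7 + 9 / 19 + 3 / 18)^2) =-116695484203 / 13781591841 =-8.47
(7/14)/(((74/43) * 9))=43/1332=0.03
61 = 61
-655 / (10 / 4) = -262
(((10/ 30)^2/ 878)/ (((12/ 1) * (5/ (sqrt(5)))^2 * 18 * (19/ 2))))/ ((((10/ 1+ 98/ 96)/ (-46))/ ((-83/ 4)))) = 83/ 77696415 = 0.00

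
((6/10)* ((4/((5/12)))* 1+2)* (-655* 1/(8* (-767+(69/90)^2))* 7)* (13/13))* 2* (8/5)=11488176/689771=16.66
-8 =-8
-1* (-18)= 18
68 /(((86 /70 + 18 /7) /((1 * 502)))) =170680 /19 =8983.16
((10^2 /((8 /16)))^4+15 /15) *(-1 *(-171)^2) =-46785600029241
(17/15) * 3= 17/5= 3.40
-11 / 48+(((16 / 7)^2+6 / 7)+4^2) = 51397 / 2352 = 21.85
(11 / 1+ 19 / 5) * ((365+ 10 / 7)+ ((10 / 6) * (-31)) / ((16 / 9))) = 279609 / 56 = 4993.02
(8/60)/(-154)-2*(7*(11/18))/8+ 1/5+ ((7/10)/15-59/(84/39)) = -28.22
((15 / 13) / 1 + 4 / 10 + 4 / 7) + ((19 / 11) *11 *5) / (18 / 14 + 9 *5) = 4.18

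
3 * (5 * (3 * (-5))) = -225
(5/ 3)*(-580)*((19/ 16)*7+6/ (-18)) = -277675/ 36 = -7713.19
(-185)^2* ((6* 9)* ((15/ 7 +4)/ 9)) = 8830050/ 7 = 1261435.71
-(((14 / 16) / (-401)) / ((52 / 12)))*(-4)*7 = -147 / 10426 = -0.01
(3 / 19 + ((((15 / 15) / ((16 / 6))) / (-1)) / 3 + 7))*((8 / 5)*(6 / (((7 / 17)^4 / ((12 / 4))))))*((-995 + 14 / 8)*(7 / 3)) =-1064175388131 / 65170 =-16329221.85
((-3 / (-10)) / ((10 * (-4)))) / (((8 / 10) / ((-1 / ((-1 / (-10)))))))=3 / 32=0.09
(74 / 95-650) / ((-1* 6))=30838 / 285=108.20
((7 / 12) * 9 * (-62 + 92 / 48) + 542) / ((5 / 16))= 725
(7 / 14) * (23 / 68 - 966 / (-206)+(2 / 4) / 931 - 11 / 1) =-2.99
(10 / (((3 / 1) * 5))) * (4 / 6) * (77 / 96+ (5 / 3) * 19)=1039 / 72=14.43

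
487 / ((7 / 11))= 5357 / 7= 765.29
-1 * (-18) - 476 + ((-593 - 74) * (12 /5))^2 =2562102.64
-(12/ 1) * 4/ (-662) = 24/ 331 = 0.07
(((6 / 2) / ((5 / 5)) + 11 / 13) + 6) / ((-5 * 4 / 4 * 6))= -64 / 195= -0.33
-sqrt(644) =-2 *sqrt(161) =-25.38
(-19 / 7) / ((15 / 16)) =-304 / 105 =-2.90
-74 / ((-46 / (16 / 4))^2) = -296 / 529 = -0.56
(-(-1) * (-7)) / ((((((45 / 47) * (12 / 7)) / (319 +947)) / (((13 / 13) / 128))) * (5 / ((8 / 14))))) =-69419 / 14400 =-4.82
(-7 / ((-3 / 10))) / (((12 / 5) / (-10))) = -875 / 9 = -97.22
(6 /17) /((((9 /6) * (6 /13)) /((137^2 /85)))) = 487994 /4335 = 112.57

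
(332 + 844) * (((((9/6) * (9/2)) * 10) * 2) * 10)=1587600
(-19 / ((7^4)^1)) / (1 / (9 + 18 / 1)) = -513 / 2401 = -0.21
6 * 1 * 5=30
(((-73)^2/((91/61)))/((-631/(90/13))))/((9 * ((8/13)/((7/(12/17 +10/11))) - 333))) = 0.01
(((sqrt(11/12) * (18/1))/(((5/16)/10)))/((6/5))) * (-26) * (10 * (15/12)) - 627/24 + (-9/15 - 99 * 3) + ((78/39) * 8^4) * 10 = 3263851/40 - 26000 * sqrt(33) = -67762.35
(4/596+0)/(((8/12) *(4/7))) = 21/1192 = 0.02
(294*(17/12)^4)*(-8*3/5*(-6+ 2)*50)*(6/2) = 20462645/6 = 3410440.83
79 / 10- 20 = -121 / 10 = -12.10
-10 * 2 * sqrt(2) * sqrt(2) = -40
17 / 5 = 3.40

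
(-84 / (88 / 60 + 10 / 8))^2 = 956.06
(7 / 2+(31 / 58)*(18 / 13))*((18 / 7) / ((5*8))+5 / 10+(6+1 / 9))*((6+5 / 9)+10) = 308200391 / 657720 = 468.59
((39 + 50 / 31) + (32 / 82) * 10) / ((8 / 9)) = 509211 / 10168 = 50.08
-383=-383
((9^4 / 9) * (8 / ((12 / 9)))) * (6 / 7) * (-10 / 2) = -131220 / 7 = -18745.71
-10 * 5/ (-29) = 50/ 29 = 1.72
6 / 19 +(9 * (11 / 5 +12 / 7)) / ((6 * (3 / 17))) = 44671 / 1330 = 33.59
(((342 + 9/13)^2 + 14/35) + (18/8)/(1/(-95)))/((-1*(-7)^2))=-396219377/165620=-2392.34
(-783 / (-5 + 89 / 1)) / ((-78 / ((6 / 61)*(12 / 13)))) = 0.01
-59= -59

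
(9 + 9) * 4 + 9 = 81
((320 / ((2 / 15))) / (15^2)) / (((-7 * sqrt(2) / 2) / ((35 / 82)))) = -80 * sqrt(2) / 123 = -0.92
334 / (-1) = -334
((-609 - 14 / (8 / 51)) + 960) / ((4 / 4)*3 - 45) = -349 / 56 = -6.23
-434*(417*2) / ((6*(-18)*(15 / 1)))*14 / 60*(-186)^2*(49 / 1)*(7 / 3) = 139193859686 / 675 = 206213125.46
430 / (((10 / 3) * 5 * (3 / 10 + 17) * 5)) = 258 / 865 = 0.30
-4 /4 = -1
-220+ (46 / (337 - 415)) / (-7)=-60037 / 273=-219.92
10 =10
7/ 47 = 0.15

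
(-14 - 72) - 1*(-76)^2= -5862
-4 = -4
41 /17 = 2.41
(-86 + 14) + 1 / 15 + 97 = 376 / 15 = 25.07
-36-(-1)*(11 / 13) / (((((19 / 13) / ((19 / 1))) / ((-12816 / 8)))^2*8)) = 91748871 / 2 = 45874435.50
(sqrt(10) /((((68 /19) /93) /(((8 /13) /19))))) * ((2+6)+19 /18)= 5053 * sqrt(10) /663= 24.10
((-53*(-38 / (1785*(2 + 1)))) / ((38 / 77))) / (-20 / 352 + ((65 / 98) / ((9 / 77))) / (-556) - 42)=-24959396 / 1377744685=-0.02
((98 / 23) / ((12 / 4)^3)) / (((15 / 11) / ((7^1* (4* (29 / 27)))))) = 3.48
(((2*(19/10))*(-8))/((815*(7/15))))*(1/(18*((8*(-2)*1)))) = 19/68460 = 0.00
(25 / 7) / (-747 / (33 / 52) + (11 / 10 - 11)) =-2750 / 913983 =-0.00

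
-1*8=-8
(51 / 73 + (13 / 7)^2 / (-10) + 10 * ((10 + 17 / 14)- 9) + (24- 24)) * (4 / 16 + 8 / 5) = 41.62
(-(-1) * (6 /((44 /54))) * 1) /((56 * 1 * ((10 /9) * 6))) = 243 /12320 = 0.02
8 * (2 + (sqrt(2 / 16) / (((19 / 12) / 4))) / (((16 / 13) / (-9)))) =16 - 702 * sqrt(2) / 19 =-36.25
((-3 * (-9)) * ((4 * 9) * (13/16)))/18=351/8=43.88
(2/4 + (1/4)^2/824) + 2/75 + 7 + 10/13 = 106639759/12854400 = 8.30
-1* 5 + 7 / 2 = -3 / 2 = -1.50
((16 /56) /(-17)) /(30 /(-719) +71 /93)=-133734 /5742821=-0.02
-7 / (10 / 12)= -42 / 5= -8.40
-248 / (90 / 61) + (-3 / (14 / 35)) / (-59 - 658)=-3615367 / 21510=-168.08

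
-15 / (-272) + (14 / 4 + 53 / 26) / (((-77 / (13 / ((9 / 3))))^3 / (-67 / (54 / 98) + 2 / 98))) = 86327637115 / 492858417744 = 0.18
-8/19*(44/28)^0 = -8/19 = -0.42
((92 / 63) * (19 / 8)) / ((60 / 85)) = 7429 / 1512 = 4.91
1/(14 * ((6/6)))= 1/14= 0.07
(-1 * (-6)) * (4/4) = 6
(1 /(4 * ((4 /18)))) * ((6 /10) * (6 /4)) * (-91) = -92.14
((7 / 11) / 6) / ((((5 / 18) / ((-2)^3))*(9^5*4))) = -14 / 1082565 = -0.00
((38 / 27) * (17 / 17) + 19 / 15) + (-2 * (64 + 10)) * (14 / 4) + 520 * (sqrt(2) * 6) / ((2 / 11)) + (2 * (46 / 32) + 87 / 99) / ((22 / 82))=-65514397 / 130680 + 17160 * sqrt(2)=23766.57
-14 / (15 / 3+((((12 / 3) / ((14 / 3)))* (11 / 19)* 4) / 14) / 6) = -13034 / 4677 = -2.79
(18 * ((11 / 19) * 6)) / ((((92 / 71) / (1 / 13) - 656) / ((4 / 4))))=-21087 / 215555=-0.10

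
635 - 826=-191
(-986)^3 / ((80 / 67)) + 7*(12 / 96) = -32112606041 / 40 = -802815151.02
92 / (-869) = -92 / 869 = -0.11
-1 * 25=-25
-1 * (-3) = 3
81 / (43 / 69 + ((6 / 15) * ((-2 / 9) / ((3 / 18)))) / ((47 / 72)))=-1313415 / 3143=-417.89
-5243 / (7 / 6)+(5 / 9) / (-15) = -121339 / 27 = -4494.04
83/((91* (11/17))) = 1411/1001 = 1.41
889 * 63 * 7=392049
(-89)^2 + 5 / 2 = 15847 / 2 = 7923.50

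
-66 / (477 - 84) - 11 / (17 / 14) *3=-60896 / 2227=-27.34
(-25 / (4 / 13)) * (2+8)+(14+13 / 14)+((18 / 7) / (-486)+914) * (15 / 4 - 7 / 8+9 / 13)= 2462.93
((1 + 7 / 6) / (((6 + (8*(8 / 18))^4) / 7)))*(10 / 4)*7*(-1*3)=-20896785 / 4351768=-4.80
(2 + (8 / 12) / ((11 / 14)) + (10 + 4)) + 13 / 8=4877 / 264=18.47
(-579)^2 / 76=335241 / 76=4411.07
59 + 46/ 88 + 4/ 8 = 2641/ 44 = 60.02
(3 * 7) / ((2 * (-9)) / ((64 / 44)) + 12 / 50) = -1400 / 809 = -1.73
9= 9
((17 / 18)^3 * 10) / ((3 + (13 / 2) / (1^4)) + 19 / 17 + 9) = 417605 / 972486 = 0.43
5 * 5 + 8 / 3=83 / 3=27.67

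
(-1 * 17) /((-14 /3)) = 51 /14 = 3.64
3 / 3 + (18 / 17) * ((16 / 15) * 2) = 3.26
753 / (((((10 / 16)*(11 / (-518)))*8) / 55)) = -390054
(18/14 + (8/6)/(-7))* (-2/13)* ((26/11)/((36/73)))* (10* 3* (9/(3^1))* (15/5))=-16790/77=-218.05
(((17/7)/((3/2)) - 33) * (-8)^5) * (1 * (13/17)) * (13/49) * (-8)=-29195239424/17493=-1668966.98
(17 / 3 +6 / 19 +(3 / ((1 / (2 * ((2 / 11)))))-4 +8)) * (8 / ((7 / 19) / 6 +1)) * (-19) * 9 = -18996048 / 1331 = -14272.01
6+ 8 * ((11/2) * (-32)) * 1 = -1402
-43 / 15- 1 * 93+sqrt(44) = -1438 / 15+2 * sqrt(11) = -89.23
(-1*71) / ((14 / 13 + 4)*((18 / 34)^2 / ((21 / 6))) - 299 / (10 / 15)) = 3734458 / 23568819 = 0.16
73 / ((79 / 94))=6862 / 79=86.86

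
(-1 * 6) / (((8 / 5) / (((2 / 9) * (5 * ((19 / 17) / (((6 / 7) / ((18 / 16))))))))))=-3325 / 544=-6.11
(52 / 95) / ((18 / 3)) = 26 / 285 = 0.09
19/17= 1.12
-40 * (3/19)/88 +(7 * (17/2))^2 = 2959589/836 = 3540.18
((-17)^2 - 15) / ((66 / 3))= 137 / 11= 12.45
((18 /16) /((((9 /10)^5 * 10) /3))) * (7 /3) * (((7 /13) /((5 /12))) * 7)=12.06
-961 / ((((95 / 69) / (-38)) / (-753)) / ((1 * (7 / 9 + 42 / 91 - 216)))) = 278801804662 / 65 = 4289258533.26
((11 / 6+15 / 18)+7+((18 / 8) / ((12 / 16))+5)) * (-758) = -40174 / 3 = -13391.33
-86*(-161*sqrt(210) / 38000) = 6923*sqrt(210) / 19000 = 5.28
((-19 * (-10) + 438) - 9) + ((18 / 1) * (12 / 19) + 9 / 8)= 95987 / 152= 631.49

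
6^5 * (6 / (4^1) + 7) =66096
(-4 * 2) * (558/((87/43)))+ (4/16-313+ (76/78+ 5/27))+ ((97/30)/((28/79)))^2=-1942982864261/798033600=-2434.71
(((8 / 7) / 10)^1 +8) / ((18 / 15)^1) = 142 / 21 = 6.76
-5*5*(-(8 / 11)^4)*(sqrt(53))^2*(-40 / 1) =-217088000 / 14641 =-14827.40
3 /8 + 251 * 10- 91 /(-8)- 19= 2502.75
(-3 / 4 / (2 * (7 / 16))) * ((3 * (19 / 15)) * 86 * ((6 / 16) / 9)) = -817 / 70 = -11.67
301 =301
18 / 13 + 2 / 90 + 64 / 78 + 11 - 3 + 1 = 6568 / 585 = 11.23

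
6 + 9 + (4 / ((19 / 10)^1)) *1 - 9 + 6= 268 / 19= 14.11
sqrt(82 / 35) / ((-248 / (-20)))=sqrt(2870) / 434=0.12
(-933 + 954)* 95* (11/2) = 21945/2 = 10972.50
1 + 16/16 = 2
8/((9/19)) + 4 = 188/9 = 20.89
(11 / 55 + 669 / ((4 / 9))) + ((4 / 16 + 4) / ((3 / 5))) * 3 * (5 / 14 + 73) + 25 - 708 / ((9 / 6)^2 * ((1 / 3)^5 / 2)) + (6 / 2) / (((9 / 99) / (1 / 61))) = -2559235939 / 17080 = -149838.17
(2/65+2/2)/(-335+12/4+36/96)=-536/172445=-0.00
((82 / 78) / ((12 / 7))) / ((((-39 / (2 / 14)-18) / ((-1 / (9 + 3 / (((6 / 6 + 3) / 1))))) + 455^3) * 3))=287 / 132255693999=0.00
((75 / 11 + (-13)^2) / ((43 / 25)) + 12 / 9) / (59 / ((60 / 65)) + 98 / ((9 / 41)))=1763304 / 8690429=0.20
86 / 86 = 1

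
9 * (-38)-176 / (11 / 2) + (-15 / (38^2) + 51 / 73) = -39351539 / 105412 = -373.31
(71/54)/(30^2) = 71/48600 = 0.00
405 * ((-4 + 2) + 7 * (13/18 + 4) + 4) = 28395/2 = 14197.50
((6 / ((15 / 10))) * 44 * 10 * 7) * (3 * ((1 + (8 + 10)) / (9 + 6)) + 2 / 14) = 48576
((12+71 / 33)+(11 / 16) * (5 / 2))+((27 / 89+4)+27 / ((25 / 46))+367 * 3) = 2751037703 / 2349600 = 1170.85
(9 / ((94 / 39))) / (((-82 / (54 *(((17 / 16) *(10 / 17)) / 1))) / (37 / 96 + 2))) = -3617055 / 986624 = -3.67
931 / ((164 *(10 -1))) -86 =-85.37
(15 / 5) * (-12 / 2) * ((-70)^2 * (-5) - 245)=445410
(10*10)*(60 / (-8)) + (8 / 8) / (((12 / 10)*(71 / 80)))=-159550 / 213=-749.06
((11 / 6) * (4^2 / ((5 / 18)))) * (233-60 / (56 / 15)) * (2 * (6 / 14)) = 4810608 / 245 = 19635.13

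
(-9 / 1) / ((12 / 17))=-51 / 4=-12.75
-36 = -36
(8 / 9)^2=64 / 81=0.79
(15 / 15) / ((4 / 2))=1 / 2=0.50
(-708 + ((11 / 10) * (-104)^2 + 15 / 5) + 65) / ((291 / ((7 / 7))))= 56288 / 1455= 38.69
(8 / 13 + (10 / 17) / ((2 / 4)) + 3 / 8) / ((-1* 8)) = -3831 / 14144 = -0.27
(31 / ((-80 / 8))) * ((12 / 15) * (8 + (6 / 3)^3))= -992 / 25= -39.68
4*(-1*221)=-884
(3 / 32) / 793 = 3 / 25376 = 0.00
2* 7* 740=10360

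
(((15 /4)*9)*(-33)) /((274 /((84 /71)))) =-93555 /19454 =-4.81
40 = 40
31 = 31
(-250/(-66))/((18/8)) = 500/297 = 1.68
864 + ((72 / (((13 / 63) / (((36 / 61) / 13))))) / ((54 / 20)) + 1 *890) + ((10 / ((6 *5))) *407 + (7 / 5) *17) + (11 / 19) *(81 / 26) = 11288850929 / 5876130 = 1921.14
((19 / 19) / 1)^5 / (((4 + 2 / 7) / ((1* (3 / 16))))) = 7 / 160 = 0.04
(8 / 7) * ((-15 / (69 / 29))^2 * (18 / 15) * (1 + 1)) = 403680 / 3703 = 109.01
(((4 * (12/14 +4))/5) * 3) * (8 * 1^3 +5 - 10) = 1224/35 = 34.97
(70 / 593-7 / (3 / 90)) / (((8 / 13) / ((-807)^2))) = -263426964255 / 1186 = -222113797.85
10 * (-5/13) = -50/13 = -3.85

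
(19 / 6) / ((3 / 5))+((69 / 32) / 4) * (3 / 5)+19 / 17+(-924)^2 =83602403831 / 97920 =853782.72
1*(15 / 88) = 15 / 88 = 0.17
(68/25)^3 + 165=2892557/15625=185.12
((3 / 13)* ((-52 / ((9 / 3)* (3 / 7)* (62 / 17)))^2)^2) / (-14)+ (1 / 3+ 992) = 1500743722465 / 2019740427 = 743.04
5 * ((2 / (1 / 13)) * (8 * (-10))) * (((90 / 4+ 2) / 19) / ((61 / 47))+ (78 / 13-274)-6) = 3290710800 / 1159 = 2839267.30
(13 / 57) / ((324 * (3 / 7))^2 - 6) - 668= -35962400603 / 53835930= -668.00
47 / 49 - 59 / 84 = 151 / 588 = 0.26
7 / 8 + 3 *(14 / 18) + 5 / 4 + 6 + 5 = 15.46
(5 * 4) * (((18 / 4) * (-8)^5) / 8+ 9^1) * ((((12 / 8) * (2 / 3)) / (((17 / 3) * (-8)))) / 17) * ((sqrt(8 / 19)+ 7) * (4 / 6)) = 184230 * sqrt(38) / 5491+ 644805 / 289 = 2437.98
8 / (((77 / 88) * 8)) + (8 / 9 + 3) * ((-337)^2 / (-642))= -27778181 / 40446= -686.80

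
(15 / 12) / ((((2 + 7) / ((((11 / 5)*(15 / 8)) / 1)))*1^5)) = 55 / 96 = 0.57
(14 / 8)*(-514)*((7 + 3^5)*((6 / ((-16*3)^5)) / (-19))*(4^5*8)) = -224875 / 98496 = -2.28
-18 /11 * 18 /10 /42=-27 /385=-0.07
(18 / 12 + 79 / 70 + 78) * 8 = 22576 / 35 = 645.03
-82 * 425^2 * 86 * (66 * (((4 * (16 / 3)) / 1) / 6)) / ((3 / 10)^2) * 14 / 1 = -1255425248000000 / 27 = -46497231407407.41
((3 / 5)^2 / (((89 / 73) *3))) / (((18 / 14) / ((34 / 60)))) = 0.04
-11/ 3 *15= -55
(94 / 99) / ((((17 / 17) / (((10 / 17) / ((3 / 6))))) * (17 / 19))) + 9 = 293219 / 28611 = 10.25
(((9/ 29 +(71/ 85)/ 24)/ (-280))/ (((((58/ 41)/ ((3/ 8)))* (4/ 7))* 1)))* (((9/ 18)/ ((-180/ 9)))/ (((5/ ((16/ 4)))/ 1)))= 837179/ 73200640000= 0.00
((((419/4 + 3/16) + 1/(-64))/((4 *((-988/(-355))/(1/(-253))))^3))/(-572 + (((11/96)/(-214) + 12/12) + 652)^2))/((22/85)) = -2631237601033378125/61754380776112900027938372476032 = -0.00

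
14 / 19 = 0.74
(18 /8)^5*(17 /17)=59049 /1024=57.67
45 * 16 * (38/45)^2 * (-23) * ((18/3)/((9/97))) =-103090048/135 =-763629.99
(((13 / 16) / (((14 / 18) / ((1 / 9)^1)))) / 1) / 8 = 13 / 896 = 0.01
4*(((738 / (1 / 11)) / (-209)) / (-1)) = 2952 / 19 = 155.37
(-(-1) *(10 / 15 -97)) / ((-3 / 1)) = 32.11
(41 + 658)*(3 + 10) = 9087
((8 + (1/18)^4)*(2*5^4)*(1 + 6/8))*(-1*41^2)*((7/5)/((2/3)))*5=-308884117.80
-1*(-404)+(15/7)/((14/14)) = 2843/7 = 406.14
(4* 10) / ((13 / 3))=120 / 13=9.23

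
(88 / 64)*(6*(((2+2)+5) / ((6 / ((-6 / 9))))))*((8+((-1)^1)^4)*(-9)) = 2673 / 4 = 668.25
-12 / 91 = -0.13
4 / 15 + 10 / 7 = 1.70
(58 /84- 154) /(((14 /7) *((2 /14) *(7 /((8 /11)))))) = -12878 /231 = -55.75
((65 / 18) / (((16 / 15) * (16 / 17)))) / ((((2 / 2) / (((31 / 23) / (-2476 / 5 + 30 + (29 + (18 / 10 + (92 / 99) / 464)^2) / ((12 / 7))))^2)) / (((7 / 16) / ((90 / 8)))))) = 210428826848541607556250 / 165005389062713678231964567841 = 0.00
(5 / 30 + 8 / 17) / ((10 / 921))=3991 / 68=58.69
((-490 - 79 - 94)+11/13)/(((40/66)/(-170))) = 2414544/13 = 185734.15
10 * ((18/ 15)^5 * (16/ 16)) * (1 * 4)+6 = 65958/ 625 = 105.53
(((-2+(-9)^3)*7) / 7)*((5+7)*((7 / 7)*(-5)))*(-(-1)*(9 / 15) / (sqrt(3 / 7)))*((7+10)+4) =184212*sqrt(21) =844165.43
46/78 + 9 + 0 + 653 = 25841/39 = 662.59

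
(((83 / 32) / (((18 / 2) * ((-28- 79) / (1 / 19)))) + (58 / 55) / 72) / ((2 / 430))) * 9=20084913 / 715616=28.07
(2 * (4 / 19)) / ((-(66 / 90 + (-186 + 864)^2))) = -120 / 131010149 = -0.00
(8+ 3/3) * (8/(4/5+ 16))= 30/7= 4.29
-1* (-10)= 10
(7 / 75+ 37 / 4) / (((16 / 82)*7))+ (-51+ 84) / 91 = 1573199 / 218400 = 7.20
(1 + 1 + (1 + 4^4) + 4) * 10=2630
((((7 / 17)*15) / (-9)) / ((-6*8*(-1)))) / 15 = -0.00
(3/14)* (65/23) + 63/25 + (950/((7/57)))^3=182596825632482889/394450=462915009842.78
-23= -23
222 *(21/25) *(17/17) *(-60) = -11188.80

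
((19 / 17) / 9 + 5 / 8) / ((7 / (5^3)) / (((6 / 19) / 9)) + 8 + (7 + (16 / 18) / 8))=0.04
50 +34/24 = 617/12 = 51.42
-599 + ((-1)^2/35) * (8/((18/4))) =-188669/315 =-598.95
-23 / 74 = -0.31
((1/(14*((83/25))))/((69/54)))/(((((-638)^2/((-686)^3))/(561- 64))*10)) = -128929774365/194261749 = -663.69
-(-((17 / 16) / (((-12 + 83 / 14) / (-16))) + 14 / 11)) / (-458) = -112 / 12595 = -0.01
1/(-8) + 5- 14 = -73/8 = -9.12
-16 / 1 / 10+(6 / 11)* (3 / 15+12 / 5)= -2 / 11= -0.18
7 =7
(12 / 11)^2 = 144 / 121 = 1.19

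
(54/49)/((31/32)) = 1.14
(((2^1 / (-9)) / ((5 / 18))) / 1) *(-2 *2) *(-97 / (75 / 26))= -40352 / 375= -107.61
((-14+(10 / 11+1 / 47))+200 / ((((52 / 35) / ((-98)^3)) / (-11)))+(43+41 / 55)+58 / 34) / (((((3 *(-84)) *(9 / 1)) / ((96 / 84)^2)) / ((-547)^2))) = -3811650525676455632608 / 15872011155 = -240149183896.94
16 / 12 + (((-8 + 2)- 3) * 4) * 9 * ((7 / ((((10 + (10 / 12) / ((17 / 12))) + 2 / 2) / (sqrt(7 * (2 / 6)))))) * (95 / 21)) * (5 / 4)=4 / 3- 72675 * sqrt(21) / 197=-1689.22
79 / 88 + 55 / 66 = 457 / 264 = 1.73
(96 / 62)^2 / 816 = 48 / 16337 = 0.00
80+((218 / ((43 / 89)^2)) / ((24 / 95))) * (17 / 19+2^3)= 32961.00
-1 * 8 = -8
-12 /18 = -2 /3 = -0.67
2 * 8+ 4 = 20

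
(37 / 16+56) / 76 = 933 / 1216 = 0.77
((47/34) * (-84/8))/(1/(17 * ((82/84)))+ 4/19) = -768873/14344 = -53.60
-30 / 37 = -0.81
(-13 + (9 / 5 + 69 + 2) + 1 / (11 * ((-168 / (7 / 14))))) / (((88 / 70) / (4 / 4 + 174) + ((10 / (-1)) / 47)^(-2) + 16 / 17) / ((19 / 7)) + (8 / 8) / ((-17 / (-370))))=8923674425 / 4514462964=1.98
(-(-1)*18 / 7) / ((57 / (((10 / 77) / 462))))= 10 / 788557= 0.00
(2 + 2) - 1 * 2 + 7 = 9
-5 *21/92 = -105/92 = -1.14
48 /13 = 3.69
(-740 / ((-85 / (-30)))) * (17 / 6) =-740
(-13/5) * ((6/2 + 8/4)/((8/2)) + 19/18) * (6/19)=-1079/570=-1.89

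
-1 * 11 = -11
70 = 70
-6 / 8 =-3 / 4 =-0.75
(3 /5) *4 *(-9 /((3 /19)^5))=-9904396 /45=-220097.69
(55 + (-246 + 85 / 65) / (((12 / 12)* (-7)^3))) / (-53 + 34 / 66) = -4099029 / 3861494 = -1.06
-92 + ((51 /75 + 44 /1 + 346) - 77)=5542 /25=221.68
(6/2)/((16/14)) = 21/8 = 2.62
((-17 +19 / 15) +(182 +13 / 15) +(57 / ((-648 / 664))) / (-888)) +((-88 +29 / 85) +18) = 198783197 / 2037960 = 97.54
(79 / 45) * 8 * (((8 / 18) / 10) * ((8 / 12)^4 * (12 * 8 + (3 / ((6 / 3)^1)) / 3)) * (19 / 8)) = 4635088 / 164025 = 28.26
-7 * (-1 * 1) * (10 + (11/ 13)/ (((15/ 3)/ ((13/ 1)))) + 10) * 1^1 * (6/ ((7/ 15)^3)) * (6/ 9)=299700/ 49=6116.33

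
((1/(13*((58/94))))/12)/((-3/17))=-799/13572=-0.06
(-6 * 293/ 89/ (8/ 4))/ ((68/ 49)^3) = -3.70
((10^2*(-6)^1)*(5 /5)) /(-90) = 20 /3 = 6.67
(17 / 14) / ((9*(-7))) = -17 / 882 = -0.02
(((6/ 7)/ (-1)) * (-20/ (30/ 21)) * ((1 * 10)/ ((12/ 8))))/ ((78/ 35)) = 1400/ 39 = 35.90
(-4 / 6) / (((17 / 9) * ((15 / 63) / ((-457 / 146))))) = 28791 / 6205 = 4.64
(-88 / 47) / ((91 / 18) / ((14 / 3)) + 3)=-1056 / 2303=-0.46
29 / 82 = 0.35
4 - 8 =-4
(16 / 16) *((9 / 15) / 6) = 1 / 10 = 0.10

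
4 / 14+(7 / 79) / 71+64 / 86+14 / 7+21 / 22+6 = 370896607 / 37142798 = 9.99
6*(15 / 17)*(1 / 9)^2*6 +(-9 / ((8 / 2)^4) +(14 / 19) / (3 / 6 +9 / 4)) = 1705285 / 2728704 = 0.62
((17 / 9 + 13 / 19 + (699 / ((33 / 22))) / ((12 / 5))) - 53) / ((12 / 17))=203.63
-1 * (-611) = 611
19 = 19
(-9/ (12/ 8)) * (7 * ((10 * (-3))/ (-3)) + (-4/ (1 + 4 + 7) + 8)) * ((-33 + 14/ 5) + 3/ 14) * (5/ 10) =489067/ 70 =6986.67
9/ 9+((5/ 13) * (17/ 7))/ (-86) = 7741/ 7826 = 0.99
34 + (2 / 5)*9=188 / 5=37.60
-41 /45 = -0.91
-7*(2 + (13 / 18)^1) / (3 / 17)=-5831 / 54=-107.98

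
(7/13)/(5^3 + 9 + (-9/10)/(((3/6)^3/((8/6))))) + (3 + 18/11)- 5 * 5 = -1810879/88946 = -20.36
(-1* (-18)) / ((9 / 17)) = 34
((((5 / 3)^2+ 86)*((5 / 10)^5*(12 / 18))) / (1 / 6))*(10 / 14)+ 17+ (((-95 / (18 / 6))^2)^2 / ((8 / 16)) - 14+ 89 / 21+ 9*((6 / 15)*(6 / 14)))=45612728927 / 22680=2011143.25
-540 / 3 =-180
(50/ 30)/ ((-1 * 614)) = -5/ 1842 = -0.00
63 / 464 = 0.14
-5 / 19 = -0.26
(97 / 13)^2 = 9409 / 169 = 55.67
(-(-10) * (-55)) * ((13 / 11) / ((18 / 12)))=-1300 / 3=-433.33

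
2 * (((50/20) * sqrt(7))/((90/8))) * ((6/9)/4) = 2 * sqrt(7)/27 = 0.20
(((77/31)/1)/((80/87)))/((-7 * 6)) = -0.06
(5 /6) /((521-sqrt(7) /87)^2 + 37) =571800105 * sqrt(7) /4222272800755992109 + 25921516316235 /8444545601511984218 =0.00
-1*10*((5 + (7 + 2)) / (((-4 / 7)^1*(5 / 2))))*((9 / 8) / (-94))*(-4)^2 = -18.77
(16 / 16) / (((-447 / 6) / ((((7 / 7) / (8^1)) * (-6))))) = 3 / 298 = 0.01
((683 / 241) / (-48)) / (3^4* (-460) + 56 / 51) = 11611 / 7327186624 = 0.00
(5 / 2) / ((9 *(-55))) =-1 / 198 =-0.01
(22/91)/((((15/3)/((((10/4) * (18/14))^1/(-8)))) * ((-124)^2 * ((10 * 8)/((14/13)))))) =-99/5820738560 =-0.00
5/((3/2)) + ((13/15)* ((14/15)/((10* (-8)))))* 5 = 5909/1800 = 3.28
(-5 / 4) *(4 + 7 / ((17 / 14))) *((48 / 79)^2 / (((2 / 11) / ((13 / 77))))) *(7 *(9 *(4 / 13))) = -8605440 / 106097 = -81.11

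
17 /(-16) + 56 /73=-345 /1168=-0.30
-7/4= -1.75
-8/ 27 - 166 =-166.30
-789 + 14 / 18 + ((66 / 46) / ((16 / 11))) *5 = -2594257 / 3312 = -783.29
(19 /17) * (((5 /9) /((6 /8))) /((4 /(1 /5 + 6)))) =589 /459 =1.28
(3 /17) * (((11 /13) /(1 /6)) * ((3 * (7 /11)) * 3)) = 1134 /221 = 5.13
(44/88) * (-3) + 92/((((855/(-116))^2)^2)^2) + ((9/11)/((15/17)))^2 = -44241438662009242221510281/69110539591587863969531250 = -0.64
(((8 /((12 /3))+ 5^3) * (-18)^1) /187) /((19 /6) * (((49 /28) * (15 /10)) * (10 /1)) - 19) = -2032 /10659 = -0.19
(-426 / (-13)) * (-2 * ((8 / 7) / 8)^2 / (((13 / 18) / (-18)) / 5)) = 1380240 / 8281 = 166.68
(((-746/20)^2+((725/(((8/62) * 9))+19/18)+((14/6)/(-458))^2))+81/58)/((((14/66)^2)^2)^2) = 431630282506777935924321/876704594798900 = 492332634.12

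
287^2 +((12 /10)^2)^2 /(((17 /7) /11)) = 875270417 /10625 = 82378.39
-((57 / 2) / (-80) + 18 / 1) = -17.64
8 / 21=0.38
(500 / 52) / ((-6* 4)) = -125 / 312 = -0.40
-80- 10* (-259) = 2510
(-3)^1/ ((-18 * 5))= 1/ 30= 0.03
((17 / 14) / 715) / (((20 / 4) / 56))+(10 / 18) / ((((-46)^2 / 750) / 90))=33551597 / 1891175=17.74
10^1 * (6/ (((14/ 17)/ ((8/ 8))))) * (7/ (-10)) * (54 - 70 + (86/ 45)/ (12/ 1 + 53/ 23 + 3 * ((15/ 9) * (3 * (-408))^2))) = 2108836530934/ 2584358535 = 816.00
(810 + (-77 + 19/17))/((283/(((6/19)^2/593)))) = 449280/1029905203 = 0.00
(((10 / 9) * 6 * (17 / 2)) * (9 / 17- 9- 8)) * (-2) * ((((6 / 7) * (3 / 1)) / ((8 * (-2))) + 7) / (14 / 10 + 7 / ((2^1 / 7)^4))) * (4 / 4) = 3064000 / 252441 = 12.14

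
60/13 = 4.62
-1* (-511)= 511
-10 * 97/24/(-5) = 97/12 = 8.08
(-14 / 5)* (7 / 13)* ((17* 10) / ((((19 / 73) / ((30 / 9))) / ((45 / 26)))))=-18242700 / 3211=-5681.31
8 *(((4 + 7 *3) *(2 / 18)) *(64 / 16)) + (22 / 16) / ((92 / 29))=591671 / 6624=89.32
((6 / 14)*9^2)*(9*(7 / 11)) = 2187 / 11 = 198.82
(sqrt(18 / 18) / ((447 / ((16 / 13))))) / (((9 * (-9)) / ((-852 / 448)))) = 71 / 1098279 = 0.00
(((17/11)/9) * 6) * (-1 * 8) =-272/33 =-8.24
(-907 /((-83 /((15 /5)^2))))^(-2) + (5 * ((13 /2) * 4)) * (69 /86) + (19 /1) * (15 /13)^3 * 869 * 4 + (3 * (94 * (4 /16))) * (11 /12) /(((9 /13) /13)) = 5175710036609655995 /50360274943992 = 102773.67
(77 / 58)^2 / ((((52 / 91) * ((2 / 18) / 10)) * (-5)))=-373527 / 6728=-55.52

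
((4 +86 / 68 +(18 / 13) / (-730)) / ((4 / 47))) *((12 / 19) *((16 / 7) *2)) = 1915454544 / 10728445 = 178.54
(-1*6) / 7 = -6 / 7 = -0.86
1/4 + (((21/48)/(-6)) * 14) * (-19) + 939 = 46015/48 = 958.65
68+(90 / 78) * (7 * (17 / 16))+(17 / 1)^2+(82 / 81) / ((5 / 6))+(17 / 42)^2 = 504908123 / 1375920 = 366.96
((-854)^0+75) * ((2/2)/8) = 19/2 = 9.50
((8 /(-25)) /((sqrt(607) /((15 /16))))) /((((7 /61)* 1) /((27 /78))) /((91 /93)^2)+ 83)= -16653* sqrt(607) /2808315850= -0.00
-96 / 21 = -32 / 7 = -4.57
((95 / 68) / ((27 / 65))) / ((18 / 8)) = 6175 / 4131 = 1.49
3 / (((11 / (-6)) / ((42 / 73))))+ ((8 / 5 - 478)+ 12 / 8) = -3821007 / 8030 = -475.84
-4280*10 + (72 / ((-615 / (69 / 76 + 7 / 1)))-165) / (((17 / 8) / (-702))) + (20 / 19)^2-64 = 15035606384 / 1258085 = 11951.18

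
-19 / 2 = -9.50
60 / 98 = 30 / 49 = 0.61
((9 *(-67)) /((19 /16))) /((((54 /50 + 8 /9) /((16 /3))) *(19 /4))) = -46310400 /159923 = -289.58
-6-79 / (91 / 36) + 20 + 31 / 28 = -5877 / 364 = -16.15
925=925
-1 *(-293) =293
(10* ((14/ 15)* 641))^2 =322130704/ 9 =35792300.44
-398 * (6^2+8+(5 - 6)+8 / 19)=-328350 / 19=-17281.58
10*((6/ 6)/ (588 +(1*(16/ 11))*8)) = 55/ 3298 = 0.02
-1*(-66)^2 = -4356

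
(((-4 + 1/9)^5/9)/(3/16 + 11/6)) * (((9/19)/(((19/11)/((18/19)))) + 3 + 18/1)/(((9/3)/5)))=-204234462250000/117859973481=-1732.86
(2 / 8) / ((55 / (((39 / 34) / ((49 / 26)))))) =507 / 183260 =0.00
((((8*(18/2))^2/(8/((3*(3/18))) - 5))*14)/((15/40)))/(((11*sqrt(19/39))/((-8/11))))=-1548288*sqrt(741)/25289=-1666.59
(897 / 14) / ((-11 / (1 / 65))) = -69 / 770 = -0.09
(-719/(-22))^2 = 516961/484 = 1068.10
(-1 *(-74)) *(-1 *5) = -370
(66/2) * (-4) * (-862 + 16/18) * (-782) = -266662000/3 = -88887333.33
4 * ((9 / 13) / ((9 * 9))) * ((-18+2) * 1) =-64 / 117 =-0.55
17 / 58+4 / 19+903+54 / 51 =16946073 / 18734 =904.56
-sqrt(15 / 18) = -sqrt(30) / 6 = -0.91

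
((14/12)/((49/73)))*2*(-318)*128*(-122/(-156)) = -30209152/273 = -110656.23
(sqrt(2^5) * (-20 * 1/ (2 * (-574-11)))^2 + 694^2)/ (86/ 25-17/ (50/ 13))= -24081800/ 49-800 * sqrt(2)/ 670761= -491465.31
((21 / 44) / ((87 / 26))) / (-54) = -91 / 34452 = -0.00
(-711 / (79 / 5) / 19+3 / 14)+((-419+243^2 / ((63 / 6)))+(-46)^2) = 1946737 / 266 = 7318.56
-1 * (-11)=11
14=14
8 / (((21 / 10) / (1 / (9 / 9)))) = 80 / 21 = 3.81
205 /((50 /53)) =217.30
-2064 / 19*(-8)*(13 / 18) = 35776 / 57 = 627.65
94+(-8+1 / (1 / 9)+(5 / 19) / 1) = 95.26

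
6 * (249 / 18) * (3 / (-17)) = -249 / 17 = -14.65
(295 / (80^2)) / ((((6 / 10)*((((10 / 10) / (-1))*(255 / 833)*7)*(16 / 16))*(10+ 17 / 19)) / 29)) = -227563 / 2384640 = -0.10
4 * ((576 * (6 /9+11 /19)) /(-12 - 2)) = -27264 /133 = -204.99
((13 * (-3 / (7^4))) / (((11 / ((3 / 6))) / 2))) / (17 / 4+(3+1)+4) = -156 / 1294139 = -0.00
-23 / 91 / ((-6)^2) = -23 / 3276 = -0.01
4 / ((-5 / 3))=-12 / 5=-2.40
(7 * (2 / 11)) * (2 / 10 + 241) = 16884 / 55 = 306.98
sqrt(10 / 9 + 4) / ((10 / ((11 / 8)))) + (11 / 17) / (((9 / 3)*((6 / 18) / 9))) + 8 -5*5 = -190 / 17 + 11*sqrt(46) / 240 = -10.87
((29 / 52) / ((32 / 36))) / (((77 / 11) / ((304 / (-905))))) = -4959 / 164710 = -0.03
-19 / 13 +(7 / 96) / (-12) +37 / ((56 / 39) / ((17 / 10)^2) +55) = -7502578043 / 9367562880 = -0.80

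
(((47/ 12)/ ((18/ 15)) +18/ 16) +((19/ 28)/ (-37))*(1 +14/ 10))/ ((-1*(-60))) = 101279/ 1398600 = 0.07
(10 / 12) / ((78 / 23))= 115 / 468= 0.25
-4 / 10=-0.40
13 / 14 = 0.93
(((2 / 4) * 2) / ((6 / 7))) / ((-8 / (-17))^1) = 119 / 48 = 2.48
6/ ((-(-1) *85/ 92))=552/ 85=6.49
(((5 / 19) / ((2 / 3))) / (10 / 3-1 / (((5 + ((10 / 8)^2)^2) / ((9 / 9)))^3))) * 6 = 0.71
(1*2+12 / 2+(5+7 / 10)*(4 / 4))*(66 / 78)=1507 / 130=11.59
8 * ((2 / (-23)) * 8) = -5.57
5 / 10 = 1 / 2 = 0.50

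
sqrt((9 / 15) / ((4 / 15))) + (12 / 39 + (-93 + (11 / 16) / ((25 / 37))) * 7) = -3338763 / 5200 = -642.07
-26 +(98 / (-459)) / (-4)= -23819 / 918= -25.95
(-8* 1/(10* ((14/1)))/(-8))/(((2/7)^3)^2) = 16807/1280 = 13.13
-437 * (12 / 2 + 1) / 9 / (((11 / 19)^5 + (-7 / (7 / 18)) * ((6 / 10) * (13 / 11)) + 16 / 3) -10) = 416591276255 / 21284061927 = 19.57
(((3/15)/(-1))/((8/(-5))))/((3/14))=7/12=0.58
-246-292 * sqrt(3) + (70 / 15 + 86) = -661.09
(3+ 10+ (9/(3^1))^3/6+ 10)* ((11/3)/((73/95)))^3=62764136875/21006918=2987.78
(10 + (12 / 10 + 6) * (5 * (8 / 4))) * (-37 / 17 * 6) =-1070.82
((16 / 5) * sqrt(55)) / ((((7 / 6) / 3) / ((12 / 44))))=864 * sqrt(55) / 385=16.64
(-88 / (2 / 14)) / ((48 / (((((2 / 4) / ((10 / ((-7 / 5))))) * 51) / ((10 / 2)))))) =9163 / 1000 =9.16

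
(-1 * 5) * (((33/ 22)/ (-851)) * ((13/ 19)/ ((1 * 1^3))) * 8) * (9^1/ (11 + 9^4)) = 1755/ 26565667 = 0.00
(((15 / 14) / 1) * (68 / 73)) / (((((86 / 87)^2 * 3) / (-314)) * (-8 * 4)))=101008305 / 30234848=3.34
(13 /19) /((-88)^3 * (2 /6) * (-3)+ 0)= 13 /12947968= 0.00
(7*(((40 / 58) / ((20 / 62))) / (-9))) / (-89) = 434 / 23229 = 0.02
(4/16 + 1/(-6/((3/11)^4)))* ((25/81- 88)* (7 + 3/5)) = -1968617759/11859210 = -166.00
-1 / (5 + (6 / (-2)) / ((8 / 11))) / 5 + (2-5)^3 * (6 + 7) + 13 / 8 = -97889 / 280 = -349.60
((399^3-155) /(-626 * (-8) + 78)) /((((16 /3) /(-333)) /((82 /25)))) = -650439610299 /254300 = -2557764.89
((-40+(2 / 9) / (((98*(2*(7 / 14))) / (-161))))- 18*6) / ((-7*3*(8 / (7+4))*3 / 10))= 514085 / 15876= 32.38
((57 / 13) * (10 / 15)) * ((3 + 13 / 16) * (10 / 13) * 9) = 52155 / 676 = 77.15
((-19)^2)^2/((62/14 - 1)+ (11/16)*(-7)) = -14595952/155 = -94167.43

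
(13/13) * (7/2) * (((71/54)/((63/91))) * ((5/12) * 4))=32305/2916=11.08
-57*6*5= -1710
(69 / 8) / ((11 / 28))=483 / 22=21.95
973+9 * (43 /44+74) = 72503 /44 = 1647.80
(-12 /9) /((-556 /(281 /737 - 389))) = -286412 /307329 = -0.93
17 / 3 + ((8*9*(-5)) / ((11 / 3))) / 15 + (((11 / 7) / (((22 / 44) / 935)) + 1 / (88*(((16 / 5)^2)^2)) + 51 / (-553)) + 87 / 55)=140606540553079 / 47838658560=2939.18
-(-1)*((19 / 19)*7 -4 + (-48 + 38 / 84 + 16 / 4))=-1703 / 42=-40.55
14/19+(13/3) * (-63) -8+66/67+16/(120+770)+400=120.74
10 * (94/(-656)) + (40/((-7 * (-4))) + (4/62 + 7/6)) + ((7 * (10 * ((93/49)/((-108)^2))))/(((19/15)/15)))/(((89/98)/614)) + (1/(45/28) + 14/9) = 768546269497/8124206580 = 94.60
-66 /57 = -22 /19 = -1.16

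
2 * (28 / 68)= 14 / 17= 0.82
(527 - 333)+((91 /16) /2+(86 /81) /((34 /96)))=199.84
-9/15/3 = -1/5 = -0.20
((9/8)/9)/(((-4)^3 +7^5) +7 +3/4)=1/134006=0.00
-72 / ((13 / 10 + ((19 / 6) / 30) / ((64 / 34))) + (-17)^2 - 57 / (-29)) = -12026880 / 48829399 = -0.25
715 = 715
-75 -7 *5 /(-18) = -1315 /18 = -73.06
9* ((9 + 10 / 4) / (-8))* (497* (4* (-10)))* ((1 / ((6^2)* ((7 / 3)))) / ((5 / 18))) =11022.75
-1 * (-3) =3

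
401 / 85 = 4.72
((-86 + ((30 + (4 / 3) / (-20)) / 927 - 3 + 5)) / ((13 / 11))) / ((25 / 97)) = -1245798257 / 4519125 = -275.67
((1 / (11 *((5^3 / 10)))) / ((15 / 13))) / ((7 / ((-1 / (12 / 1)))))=-13 / 173250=-0.00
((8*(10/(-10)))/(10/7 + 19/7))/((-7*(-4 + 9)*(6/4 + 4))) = 16/1595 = 0.01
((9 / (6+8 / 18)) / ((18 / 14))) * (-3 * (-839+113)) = 68607 / 29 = 2365.76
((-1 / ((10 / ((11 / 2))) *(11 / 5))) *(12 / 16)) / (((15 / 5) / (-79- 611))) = 345 / 8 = 43.12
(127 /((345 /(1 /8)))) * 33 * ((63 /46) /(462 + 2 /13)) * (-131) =-149882733 /254258560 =-0.59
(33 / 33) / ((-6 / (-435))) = 145 / 2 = 72.50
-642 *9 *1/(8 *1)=-2889/4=-722.25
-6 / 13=-0.46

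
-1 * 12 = -12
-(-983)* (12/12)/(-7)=-983/7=-140.43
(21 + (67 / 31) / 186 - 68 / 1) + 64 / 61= -16158011 / 351726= -45.94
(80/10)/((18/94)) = 376/9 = 41.78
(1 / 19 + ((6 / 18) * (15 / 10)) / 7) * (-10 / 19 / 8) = -165 / 20216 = -0.01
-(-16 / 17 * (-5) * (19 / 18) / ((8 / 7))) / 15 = -133 / 459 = -0.29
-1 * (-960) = 960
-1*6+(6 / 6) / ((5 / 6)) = -24 / 5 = -4.80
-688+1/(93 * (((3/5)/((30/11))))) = -703774/1023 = -687.95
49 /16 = 3.06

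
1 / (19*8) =1 / 152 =0.01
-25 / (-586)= 25 / 586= 0.04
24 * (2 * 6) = 288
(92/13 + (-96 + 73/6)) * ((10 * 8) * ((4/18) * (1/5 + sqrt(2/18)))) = -766336/1053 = -727.76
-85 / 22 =-3.86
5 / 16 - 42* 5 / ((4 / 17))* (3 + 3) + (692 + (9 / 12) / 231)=-5744427 / 1232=-4662.68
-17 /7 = -2.43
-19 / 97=-0.20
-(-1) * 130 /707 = 130 /707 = 0.18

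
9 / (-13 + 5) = -9 / 8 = -1.12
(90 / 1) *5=450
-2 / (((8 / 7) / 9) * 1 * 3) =-21 / 4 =-5.25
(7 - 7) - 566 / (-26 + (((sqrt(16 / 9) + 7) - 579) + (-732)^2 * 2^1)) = -849 / 1606577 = -0.00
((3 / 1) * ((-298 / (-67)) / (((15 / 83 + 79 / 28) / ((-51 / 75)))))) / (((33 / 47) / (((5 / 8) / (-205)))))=69168631 / 5270600225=0.01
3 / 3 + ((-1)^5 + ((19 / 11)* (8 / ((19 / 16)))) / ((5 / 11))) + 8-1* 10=118 / 5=23.60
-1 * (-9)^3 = 729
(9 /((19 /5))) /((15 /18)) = 54 /19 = 2.84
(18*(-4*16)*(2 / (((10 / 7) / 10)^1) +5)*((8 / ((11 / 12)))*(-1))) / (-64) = -32832 / 11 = -2984.73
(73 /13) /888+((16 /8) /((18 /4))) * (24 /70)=64123 /404040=0.16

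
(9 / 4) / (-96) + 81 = 10365 / 128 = 80.98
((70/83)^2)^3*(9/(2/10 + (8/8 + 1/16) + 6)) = 12101040000000/27136050989627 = 0.45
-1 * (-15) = 15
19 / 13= 1.46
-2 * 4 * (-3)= 24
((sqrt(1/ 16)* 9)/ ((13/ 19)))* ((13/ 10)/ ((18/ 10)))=19/ 8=2.38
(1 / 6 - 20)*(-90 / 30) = 119 / 2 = 59.50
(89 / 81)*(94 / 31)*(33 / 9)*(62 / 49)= 184052 / 11907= 15.46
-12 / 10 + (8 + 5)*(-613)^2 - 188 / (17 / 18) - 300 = 415182223 / 85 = 4884496.74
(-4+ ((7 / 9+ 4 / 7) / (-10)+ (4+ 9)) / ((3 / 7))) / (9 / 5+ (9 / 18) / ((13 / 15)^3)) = 15433925 / 1523367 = 10.13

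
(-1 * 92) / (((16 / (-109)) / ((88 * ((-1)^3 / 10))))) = -27577 / 5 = -5515.40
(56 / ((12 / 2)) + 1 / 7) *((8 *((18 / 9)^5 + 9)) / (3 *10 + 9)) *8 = 522176 / 819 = 637.58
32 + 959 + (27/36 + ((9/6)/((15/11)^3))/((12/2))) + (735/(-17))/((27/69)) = 50567938/57375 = 881.36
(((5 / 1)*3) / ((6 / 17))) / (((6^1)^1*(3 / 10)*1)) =425 / 18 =23.61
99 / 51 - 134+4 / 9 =-20137 / 153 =-131.61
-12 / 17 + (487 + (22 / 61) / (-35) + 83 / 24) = 426604589 / 871080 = 489.74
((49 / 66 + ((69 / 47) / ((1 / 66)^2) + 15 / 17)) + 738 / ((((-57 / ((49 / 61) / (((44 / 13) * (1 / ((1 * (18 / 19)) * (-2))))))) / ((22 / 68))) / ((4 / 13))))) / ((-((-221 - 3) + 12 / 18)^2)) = -22286290480239 / 173762518448200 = -0.13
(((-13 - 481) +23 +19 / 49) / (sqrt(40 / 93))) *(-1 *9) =10377 *sqrt(930) / 49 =6458.29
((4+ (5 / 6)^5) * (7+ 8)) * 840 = 5990075 / 108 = 55463.66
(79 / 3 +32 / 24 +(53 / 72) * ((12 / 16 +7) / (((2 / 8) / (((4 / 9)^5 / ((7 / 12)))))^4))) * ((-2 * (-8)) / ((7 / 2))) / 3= 2871604074392624395302176 / 68111294456789934119469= 42.16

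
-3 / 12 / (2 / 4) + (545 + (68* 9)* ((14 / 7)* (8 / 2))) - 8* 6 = 5392.50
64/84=0.76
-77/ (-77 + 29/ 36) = 1.01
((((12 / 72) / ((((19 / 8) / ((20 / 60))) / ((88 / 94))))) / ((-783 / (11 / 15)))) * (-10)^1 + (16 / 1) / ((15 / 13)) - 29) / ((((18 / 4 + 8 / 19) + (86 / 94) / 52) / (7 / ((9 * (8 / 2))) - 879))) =587508762728017 / 218172900195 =2692.86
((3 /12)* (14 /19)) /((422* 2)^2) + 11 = 297756455 /27068768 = 11.00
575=575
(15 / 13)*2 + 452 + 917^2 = 10937463 / 13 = 841343.31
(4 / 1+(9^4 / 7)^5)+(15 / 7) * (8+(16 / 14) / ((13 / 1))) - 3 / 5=790248254838723020012 / 1092455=723369159222780.82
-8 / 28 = -0.29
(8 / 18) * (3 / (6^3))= 1 / 162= 0.01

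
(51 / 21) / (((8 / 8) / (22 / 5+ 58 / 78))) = 17051 / 1365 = 12.49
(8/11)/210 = 4/1155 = 0.00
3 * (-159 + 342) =549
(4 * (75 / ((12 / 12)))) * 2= 600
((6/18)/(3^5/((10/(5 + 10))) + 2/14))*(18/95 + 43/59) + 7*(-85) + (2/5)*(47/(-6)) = -51344037202/85840575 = -598.13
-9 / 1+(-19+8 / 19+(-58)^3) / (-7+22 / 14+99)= -26064372 / 12445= -2094.36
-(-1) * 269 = 269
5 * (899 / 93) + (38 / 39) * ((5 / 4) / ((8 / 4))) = 2545 / 52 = 48.94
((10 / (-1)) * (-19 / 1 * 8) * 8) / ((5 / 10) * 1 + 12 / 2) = 24320 / 13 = 1870.77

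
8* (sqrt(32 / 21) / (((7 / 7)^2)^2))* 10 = 320* sqrt(42) / 21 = 98.75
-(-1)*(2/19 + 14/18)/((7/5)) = 755/1197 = 0.63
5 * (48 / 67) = 240 / 67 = 3.58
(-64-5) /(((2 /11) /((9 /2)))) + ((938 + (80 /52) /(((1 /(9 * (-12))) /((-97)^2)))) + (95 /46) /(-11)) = -20577450581 /13156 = -1564111.48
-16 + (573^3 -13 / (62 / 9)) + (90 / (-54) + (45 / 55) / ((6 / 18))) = 384919094797 / 2046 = 188132499.90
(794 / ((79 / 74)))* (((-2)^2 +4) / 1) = 470048 / 79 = 5949.97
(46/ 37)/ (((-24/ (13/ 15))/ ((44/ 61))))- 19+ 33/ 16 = -27576739/ 1625040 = -16.97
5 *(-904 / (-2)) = 2260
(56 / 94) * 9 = 252 / 47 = 5.36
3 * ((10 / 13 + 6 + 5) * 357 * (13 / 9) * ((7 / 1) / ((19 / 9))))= 1147041 / 19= 60370.58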